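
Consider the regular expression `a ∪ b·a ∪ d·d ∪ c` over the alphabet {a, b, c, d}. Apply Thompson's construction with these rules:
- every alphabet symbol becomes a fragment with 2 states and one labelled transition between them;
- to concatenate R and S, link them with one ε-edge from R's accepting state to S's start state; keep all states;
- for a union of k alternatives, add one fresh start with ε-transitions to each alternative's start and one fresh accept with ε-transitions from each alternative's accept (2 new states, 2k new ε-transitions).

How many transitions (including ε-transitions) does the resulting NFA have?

Bottom-up over the parse tree:
Each of the 6 symbol leaves contributes 1 transition (1 symbol, 0 ε).
  b·a → 3 transitions (2 symbol, 1 ε)
  d·d → 3 transitions (2 symbol, 1 ε)
  a ∪ b·a ∪ d·d ∪ c → 16 transitions (6 symbol, 10 ε)

16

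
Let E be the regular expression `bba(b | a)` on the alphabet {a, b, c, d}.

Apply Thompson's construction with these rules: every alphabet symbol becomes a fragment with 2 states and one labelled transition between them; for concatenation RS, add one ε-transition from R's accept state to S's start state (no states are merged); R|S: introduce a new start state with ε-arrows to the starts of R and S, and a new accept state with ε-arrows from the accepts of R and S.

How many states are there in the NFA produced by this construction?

Per subexpression:
Each of the 5 symbol leaves contributes a 2-state fragment.
  b | a = 6 states
  bba(b | a) = 12 states

12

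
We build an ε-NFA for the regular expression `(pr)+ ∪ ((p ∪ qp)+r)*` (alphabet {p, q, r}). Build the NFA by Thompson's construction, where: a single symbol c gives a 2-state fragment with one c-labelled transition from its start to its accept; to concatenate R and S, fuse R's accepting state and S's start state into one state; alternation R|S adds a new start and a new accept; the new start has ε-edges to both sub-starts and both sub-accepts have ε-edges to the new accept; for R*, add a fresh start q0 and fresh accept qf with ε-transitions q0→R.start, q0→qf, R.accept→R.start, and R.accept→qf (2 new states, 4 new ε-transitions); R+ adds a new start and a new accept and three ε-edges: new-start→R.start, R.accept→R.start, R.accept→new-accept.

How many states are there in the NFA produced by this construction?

Building bottom-up:
Each of the 6 symbol leaves contributes a 2-state fragment.
  pr = 3 states
  (pr)+ = 5 states
  qp = 3 states
  p ∪ qp = 7 states
  (p ∪ qp)+ = 9 states
  (p ∪ qp)+r = 10 states
  ((p ∪ qp)+r)* = 12 states
  (pr)+ ∪ ((p ∪ qp)+r)* = 19 states

19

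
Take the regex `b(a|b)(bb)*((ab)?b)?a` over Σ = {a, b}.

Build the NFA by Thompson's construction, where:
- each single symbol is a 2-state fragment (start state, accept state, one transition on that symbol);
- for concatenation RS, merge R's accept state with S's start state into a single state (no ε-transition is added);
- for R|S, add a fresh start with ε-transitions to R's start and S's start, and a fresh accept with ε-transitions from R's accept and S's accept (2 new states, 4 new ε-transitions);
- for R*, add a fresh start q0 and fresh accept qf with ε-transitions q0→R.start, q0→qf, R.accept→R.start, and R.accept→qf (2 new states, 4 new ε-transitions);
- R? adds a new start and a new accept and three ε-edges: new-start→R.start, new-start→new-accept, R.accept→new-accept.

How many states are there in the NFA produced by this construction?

Building bottom-up:
Each of the 9 symbol leaves contributes a 2-state fragment.
  a|b = 6 states
  bb = 3 states
  (bb)* = 5 states
  ab = 3 states
  (ab)? = 5 states
  (ab)?b = 6 states
  ((ab)?b)? = 8 states
  b(a|b)(bb)*((ab)?b)?a = 19 states

19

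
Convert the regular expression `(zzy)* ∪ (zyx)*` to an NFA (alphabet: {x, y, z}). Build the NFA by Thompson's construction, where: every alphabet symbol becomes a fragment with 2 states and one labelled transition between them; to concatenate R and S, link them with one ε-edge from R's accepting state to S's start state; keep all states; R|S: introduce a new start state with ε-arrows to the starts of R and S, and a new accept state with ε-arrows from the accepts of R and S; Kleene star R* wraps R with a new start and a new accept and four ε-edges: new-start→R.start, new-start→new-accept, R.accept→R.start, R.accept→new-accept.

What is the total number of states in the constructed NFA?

Per subexpression:
Each of the 6 symbol leaves contributes a 2-state fragment.
  zzy = 6 states
  (zzy)* = 8 states
  zyx = 6 states
  (zyx)* = 8 states
  (zzy)* ∪ (zyx)* = 18 states

18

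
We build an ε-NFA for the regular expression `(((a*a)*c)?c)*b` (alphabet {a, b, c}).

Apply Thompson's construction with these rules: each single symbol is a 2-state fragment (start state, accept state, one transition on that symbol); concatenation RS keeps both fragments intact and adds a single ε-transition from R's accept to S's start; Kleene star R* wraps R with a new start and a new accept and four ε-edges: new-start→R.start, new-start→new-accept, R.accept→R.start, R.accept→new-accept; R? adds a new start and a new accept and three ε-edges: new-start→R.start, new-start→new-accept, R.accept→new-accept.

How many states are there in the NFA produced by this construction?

18

Bottom-up over the parse tree:
Each of the 5 symbol leaves contributes a 2-state fragment.
  a* : 4 states
  a*a : 6 states
  (a*a)* : 8 states
  (a*a)*c : 10 states
  ((a*a)*c)? : 12 states
  ((a*a)*c)?c : 14 states
  (((a*a)*c)?c)* : 16 states
  (((a*a)*c)?c)*b : 18 states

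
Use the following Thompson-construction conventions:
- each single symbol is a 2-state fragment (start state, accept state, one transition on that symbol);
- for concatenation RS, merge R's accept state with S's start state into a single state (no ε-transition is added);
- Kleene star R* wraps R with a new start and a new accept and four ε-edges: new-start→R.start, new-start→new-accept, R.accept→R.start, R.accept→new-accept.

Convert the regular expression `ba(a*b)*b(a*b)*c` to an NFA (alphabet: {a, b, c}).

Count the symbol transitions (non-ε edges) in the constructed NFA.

8

Building bottom-up:
Each of the 8 symbol leaves contributes exactly 1 symbol transition.
  a* : 1 symbol transition
  a*b : 2 symbol transitions
  (a*b)* : 2 symbol transitions
  a* : 1 symbol transition
  a*b : 2 symbol transitions
  (a*b)* : 2 symbol transitions
  ba(a*b)*b(a*b)*c : 8 symbol transitions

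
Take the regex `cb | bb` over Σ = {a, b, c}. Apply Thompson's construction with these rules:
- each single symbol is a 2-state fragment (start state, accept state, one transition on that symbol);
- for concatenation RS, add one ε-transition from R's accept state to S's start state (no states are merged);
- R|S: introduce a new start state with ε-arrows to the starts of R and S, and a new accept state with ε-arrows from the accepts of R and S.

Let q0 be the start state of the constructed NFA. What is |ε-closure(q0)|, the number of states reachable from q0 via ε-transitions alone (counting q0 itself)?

Compute the ε-closure size of each fragment's start state recursively; a symbol fragment's start has no outgoing ε-edge, so its closure is just itself (size 1).
  cb : same as the first factor's closure: |ε-closure| = 1
  bb : |ε-closure| equals the left operand's closure size = 1 (its accept is not ε-reachable, so the closure stops there)
  cb | bb : new start ε-reaches every alternative's start; none of them accept ε, so the new accept is not reached: |ε-closure| = 1 + 1 + 1 = 3

3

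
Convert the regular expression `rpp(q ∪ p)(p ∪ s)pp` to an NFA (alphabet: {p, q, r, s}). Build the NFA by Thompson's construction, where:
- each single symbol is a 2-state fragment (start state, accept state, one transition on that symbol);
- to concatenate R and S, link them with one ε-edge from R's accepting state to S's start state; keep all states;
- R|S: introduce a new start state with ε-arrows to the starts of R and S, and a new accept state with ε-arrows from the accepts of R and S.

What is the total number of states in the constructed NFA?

22

Recursing over subexpressions:
Each of the 9 symbol leaves contributes a 2-state fragment.
  q ∪ p — 6 states
  p ∪ s — 6 states
  rpp(q ∪ p)(p ∪ s)pp — 22 states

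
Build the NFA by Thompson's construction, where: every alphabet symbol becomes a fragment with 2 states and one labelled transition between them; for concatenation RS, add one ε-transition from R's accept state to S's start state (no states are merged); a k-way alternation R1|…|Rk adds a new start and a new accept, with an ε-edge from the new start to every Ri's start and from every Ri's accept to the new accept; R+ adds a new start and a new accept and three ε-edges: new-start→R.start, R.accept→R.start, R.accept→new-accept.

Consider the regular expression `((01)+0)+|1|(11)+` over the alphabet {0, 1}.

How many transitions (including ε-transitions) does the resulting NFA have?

Per subexpression:
Each of the 6 symbol leaves contributes 1 transition (1 symbol, 0 ε).
  01 → 3 transitions (2 symbol, 1 ε)
  (01)+ → 6 transitions (2 symbol, 4 ε)
  (01)+0 → 8 transitions (3 symbol, 5 ε)
  ((01)+0)+ → 11 transitions (3 symbol, 8 ε)
  11 → 3 transitions (2 symbol, 1 ε)
  (11)+ → 6 transitions (2 symbol, 4 ε)
  ((01)+0)+|1|(11)+ → 24 transitions (6 symbol, 18 ε)

24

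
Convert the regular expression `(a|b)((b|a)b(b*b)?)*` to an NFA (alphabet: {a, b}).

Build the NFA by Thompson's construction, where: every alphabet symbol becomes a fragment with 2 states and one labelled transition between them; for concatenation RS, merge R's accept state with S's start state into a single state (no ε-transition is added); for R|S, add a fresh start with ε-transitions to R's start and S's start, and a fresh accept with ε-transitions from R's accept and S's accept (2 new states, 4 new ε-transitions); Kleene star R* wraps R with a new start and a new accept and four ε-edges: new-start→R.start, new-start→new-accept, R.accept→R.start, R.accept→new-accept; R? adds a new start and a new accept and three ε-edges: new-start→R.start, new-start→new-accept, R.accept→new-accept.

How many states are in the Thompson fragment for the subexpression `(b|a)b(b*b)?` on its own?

13

Fragment for `(b|a)b(b*b)?`:
Each of the 5 symbol leaves contributes a 2-state fragment.
  b|a → 6 states
  b* → 4 states
  b*b → 5 states
  (b*b)? → 7 states
  (b|a)b(b*b)? → 13 states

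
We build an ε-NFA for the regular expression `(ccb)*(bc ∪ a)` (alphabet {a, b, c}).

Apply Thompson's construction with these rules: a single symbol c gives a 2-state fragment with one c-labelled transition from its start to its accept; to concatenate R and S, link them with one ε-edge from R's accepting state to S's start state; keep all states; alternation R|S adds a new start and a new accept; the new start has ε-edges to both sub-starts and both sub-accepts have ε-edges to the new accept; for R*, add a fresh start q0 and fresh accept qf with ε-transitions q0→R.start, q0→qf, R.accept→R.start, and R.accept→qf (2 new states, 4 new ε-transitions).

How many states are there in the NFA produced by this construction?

By structural recursion:
Each of the 6 symbol leaves contributes a 2-state fragment.
  ccb — 6 states
  (ccb)* — 8 states
  bc — 4 states
  bc ∪ a — 8 states
  (ccb)*(bc ∪ a) — 16 states

16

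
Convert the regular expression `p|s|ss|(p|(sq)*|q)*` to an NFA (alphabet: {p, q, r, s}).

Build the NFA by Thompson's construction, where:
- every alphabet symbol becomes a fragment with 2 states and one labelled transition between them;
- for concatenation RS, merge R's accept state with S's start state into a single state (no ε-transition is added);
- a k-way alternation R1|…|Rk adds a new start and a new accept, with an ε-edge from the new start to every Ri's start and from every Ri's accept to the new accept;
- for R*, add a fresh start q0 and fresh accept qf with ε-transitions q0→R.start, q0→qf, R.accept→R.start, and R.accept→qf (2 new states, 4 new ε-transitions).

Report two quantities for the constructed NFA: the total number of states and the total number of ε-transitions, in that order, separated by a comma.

Building bottom-up:
Each of the 8 symbol leaves contributes 2 states and 0 ε-transitions.
  ss = 3 states, 0 ε-transitions
  sq = 3 states, 0 ε-transitions
  (sq)* = 5 states, 4 ε-transitions
  p|(sq)*|q = 11 states, 10 ε-transitions
  (p|(sq)*|q)* = 13 states, 14 ε-transitions
  p|s|ss|(p|(sq)*|q)* = 22 states, 22 ε-transitions

22, 22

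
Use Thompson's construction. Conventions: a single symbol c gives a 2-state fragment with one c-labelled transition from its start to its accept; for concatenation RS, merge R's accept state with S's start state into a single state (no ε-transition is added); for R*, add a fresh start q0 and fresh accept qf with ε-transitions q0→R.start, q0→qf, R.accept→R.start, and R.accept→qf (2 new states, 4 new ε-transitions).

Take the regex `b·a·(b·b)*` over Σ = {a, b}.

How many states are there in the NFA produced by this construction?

7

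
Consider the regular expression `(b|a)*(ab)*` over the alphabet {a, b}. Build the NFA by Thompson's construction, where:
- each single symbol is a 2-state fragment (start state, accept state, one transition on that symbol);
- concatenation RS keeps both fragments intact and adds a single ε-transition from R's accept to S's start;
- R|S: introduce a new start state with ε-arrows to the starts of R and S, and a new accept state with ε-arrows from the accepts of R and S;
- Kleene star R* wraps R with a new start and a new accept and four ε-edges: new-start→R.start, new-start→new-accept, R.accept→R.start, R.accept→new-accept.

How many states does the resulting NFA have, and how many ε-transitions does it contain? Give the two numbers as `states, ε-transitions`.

By structural recursion:
Each of the 4 symbol leaves contributes 2 states and 0 ε-transitions.
  b|a → 6 states, 4 ε-transitions
  (b|a)* → 8 states, 8 ε-transitions
  ab → 4 states, 1 ε-transition
  (ab)* → 6 states, 5 ε-transitions
  (b|a)*(ab)* → 14 states, 14 ε-transitions

14, 14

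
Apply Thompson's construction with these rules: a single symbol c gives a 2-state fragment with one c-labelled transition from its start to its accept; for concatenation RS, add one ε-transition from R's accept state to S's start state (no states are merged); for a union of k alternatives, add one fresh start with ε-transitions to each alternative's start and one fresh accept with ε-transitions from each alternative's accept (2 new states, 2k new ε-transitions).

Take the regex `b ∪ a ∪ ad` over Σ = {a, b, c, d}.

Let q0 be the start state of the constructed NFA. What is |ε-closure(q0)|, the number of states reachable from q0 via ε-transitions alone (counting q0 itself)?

Compute the ε-closure size of each fragment's start state recursively; a symbol fragment's start has no outgoing ε-edge, so its closure is just itself (size 1).
  ad — same as the first factor's closure: |ε-closure| = 1
  b ∪ a ∪ ad — |ε-closure| = 1 + 1 + 1 + 1 = 4 (the new accept is not ε-reachable since no branch accepts ε)

4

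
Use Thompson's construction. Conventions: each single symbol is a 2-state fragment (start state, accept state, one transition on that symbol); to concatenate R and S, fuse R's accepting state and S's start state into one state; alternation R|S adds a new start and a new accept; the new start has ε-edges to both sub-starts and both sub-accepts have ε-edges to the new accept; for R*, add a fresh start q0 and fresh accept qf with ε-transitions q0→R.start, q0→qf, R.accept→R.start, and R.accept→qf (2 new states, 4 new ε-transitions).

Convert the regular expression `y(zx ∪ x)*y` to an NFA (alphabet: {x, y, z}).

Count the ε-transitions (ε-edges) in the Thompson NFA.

8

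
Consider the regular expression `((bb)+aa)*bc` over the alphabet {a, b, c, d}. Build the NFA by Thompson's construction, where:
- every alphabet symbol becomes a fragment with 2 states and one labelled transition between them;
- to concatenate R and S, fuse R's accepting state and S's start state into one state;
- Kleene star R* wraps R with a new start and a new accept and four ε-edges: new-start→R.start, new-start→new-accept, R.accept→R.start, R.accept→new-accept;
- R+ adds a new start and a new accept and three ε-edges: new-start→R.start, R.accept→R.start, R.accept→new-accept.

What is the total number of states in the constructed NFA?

11

Bottom-up over the parse tree:
Each of the 6 symbol leaves contributes a 2-state fragment.
  bb : 3 states
  (bb)+ : 5 states
  (bb)+aa : 7 states
  ((bb)+aa)* : 9 states
  ((bb)+aa)*bc : 11 states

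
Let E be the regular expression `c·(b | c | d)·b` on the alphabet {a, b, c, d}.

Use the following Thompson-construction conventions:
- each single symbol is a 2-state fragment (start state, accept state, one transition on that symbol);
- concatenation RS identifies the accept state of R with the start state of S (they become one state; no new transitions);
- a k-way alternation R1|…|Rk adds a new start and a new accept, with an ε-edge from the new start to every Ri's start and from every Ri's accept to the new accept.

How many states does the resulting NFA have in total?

10

Building bottom-up:
Each of the 5 symbol leaves contributes a 2-state fragment.
  b | c | d : 8 states
  c·(b | c | d)·b : 10 states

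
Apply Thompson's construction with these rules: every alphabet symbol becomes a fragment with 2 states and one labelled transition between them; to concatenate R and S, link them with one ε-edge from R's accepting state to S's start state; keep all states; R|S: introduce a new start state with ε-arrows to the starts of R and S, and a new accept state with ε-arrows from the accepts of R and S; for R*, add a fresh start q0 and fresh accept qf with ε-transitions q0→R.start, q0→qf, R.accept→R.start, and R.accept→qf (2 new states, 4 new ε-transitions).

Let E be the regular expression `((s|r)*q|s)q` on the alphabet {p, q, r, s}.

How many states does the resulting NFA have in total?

Recursing over subexpressions:
Each of the 5 symbol leaves contributes a 2-state fragment.
  s|r = 6 states
  (s|r)* = 8 states
  (s|r)*q = 10 states
  (s|r)*q|s = 14 states
  ((s|r)*q|s)q = 16 states

16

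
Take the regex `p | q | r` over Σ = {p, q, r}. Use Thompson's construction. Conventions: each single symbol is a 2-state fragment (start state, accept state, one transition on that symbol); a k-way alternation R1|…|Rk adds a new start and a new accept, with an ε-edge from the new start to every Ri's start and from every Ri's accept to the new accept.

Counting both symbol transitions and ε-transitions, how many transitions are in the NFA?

Building bottom-up:
Each of the 3 symbol leaves contributes 1 transition (1 symbol, 0 ε).
  p | q | r = 9 transitions (3 symbol, 6 ε)

9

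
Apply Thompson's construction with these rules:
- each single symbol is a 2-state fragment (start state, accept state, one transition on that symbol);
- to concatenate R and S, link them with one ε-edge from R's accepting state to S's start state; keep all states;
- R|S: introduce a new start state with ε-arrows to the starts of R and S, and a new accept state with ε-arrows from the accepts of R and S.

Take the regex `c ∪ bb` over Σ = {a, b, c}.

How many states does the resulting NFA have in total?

8

Bottom-up over the parse tree:
Each of the 3 symbol leaves contributes a 2-state fragment.
  bb : 4 states
  c ∪ bb : 8 states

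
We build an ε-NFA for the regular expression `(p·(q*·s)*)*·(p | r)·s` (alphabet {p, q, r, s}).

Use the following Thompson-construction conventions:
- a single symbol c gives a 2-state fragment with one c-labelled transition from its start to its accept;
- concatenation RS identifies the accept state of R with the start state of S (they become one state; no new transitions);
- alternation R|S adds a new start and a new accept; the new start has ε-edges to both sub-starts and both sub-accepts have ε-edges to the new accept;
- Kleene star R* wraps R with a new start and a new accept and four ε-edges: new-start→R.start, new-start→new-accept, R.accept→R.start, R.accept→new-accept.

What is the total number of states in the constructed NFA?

16

Recursing over subexpressions:
Each of the 6 symbol leaves contributes a 2-state fragment.
  q* — 4 states
  q*·s — 5 states
  (q*·s)* — 7 states
  p·(q*·s)* — 8 states
  (p·(q*·s)*)* — 10 states
  p | r — 6 states
  (p·(q*·s)*)*·(p | r)·s — 16 states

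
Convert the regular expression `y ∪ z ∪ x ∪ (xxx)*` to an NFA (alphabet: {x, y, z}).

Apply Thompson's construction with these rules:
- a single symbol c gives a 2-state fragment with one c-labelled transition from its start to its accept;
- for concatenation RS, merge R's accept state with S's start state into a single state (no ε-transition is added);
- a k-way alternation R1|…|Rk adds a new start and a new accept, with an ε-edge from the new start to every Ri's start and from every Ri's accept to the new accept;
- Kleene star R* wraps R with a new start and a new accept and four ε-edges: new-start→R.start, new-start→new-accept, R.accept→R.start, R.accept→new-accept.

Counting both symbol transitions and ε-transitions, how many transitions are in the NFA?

Bottom-up over the parse tree:
Each of the 6 symbol leaves contributes 1 transition (1 symbol, 0 ε).
  xxx = 3 transitions (3 symbol, 0 ε)
  (xxx)* = 7 transitions (3 symbol, 4 ε)
  y ∪ z ∪ x ∪ (xxx)* = 18 transitions (6 symbol, 12 ε)

18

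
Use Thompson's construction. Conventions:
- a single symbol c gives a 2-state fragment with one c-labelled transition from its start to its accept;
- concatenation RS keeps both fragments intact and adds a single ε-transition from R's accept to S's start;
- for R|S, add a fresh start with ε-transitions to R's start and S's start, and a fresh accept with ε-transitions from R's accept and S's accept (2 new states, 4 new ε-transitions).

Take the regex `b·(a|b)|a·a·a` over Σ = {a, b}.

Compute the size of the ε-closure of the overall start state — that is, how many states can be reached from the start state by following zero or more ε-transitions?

Compute the ε-closure size of each fragment's start state recursively; a symbol fragment's start has no outgoing ε-edge, so its closure is just itself (size 1).
  a|b — C = 1 + 1 + 1 = 3 (the new accept is not ε-reachable since no branch accepts ε)
  b·(a|b) — C equals the left operand's closure size = 1 (its accept is not ε-reachable, so the closure stops there)
  a·a·a — same as the first factor's closure: C = 1
  b·(a|b)|a·a·a — new start ε-reaches every alternative's start; none of them accept ε, so the new accept is not reached: C = 1 + 1 + 1 = 3

3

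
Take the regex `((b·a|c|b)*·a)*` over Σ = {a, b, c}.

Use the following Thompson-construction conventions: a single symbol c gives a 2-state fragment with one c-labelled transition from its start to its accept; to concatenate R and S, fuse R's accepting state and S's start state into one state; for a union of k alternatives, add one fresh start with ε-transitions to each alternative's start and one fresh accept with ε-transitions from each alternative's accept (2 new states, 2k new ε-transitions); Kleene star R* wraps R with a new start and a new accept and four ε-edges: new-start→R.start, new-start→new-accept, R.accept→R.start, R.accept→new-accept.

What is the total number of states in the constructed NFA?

14

By structural recursion:
Each of the 5 symbol leaves contributes a 2-state fragment.
  b·a — 3 states
  b·a|c|b — 9 states
  (b·a|c|b)* — 11 states
  (b·a|c|b)*·a — 12 states
  ((b·a|c|b)*·a)* — 14 states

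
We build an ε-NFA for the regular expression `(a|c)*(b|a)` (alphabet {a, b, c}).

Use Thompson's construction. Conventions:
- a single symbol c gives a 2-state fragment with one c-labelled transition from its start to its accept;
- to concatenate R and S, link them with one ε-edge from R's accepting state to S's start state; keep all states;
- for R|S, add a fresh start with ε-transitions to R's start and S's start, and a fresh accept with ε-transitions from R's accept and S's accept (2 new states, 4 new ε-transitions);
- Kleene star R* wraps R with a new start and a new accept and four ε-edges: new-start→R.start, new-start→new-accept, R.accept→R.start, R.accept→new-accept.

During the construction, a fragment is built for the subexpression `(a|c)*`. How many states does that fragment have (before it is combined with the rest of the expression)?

Fragment for `(a|c)*`:
Each of the 2 symbol leaves contributes a 2-state fragment.
  a|c = 6 states
  (a|c)* = 8 states

8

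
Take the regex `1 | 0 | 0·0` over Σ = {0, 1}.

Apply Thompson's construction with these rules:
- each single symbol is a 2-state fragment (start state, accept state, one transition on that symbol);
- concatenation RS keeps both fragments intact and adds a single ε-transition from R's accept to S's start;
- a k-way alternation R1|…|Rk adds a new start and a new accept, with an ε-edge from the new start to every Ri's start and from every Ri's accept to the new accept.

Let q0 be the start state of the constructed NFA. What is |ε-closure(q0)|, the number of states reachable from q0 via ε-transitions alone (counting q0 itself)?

4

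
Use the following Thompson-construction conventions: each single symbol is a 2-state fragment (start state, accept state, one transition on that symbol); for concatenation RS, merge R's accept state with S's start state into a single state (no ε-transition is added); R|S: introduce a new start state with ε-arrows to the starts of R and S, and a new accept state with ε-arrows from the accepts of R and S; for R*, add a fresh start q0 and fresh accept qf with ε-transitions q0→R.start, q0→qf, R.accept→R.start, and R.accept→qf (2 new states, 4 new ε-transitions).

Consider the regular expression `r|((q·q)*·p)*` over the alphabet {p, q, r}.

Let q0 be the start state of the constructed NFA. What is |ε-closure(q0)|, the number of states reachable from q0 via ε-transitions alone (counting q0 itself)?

8

Compute the ε-closure size of each fragment's start state recursively; a symbol fragment's start has no outgoing ε-edge, so its closure is just itself (size 1).
  q·q → |closure| equals the left operand's closure size = 1 (its accept is not ε-reachable, so the closure stops there)
  (q·q)* → the star's fresh start ε-reaches both the body's start and the fresh accept: |closure| = 2 + 1 = 3
  (q·q)*·p → the left operand accepts ε, so the closure extends into the next operand (the shared merged state is already counted); |closure| = 3 + (1−1) = 3
  ((q·q)*·p)* → the star's fresh start ε-reaches both the body's start and the fresh accept: |closure| = 2 + 3 = 5
  r|((q·q)*·p)* → new start ε-reaches every alternative's start; at least one alternative accepts ε, so the union's new accept is reached too: |closure| = 1 + 1 + 5 + 1 = 8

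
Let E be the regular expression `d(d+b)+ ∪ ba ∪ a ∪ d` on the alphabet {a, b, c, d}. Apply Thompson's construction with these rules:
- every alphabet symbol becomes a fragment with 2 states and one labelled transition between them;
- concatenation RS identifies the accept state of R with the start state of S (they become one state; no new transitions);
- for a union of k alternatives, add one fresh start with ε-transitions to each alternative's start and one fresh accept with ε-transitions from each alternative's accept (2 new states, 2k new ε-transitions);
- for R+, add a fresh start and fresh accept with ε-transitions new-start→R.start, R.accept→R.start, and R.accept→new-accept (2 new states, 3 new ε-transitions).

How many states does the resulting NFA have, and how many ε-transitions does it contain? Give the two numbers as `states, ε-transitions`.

Per subexpression:
Each of the 7 symbol leaves contributes 2 states and 0 ε-transitions.
  d+ : 4 states, 3 ε-transitions
  d+b : 5 states, 3 ε-transitions
  (d+b)+ : 7 states, 6 ε-transitions
  d(d+b)+ : 8 states, 6 ε-transitions
  ba : 3 states, 0 ε-transitions
  d(d+b)+ ∪ ba ∪ a ∪ d : 17 states, 14 ε-transitions

17, 14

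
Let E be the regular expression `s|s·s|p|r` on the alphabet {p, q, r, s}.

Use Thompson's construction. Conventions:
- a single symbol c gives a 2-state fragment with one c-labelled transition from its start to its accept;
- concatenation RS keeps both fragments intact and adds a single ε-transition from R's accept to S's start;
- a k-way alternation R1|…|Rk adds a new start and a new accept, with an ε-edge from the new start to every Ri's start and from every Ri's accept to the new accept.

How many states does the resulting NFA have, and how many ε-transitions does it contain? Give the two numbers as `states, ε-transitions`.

Per subexpression:
Each of the 5 symbol leaves contributes 2 states and 0 ε-transitions.
  s·s → 4 states, 1 ε-transition
  s|s·s|p|r → 12 states, 9 ε-transitions

12, 9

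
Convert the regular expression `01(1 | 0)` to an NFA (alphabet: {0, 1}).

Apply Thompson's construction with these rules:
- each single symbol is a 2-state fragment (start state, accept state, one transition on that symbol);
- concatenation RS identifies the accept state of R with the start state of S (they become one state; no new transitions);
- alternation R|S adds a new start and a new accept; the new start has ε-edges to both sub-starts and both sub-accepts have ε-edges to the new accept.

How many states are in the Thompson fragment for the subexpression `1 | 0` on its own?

Fragment for `1 | 0`:
Each of the 2 symbol leaves contributes a 2-state fragment.
  1 | 0 — 6 states

6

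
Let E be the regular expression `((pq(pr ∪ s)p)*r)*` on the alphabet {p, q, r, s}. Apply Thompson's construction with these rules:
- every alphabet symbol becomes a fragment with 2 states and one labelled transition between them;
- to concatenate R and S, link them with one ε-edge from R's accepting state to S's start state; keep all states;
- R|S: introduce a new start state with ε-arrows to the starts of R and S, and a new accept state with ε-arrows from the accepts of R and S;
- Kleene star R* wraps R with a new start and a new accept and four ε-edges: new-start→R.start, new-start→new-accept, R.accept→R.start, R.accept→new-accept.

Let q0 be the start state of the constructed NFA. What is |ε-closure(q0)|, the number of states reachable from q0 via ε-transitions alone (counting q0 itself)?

6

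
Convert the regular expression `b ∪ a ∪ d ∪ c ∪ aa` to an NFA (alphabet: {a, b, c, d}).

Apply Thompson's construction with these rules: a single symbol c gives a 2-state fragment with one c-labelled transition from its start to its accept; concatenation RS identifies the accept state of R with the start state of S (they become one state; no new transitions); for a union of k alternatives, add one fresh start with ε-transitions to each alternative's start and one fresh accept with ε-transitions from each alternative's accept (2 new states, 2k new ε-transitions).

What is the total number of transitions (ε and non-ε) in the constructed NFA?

16

Recursing over subexpressions:
Each of the 6 symbol leaves contributes 1 transition (1 symbol, 0 ε).
  aa → 2 transitions (2 symbol, 0 ε)
  b ∪ a ∪ d ∪ c ∪ aa → 16 transitions (6 symbol, 10 ε)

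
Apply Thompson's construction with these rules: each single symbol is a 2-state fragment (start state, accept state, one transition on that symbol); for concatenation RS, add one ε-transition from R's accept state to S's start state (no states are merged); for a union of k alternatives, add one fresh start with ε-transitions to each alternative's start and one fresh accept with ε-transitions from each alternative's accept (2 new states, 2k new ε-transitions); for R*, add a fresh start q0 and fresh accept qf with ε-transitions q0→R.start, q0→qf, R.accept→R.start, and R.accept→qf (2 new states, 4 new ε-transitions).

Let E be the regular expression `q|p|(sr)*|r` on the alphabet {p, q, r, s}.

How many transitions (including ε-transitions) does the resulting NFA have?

18

Bottom-up over the parse tree:
Each of the 5 symbol leaves contributes 1 transition (1 symbol, 0 ε).
  sr : 3 transitions (2 symbol, 1 ε)
  (sr)* : 7 transitions (2 symbol, 5 ε)
  q|p|(sr)*|r : 18 transitions (5 symbol, 13 ε)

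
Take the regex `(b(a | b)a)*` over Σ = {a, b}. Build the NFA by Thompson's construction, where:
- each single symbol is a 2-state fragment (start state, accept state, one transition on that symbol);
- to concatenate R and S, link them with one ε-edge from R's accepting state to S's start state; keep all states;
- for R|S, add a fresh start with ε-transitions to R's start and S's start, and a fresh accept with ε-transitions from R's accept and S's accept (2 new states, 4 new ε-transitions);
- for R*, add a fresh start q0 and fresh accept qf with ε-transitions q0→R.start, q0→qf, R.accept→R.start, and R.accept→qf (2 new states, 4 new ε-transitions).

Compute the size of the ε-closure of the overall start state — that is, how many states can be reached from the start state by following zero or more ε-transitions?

Work bottom-up. For each fragment F, track |ε-closure(F.start)| and whether F's accept lies in that closure (i.e. whether F accepts ε). A single-symbol fragment has closure size 1 and does not accept ε.
  a | b : new start ε-reaches every alternative's start; none of them accept ε, so the new accept is not reached: C = 1 + 1 + 1 = 3
  b(a | b)a : same as the first factor's closure: C = 1
  (b(a | b)a)* : C = 1 (new start) + 1 (body) + 1 (new accept) = 3

3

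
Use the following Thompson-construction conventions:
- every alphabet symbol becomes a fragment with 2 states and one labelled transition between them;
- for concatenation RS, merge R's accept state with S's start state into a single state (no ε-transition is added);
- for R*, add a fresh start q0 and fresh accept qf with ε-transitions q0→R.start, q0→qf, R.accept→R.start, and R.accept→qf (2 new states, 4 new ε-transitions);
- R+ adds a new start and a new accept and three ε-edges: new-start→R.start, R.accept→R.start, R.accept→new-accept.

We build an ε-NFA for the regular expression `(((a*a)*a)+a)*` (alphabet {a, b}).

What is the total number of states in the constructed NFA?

Bottom-up over the parse tree:
Each of the 4 symbol leaves contributes a 2-state fragment.
  a* — 4 states
  a*a — 5 states
  (a*a)* — 7 states
  (a*a)*a — 8 states
  ((a*a)*a)+ — 10 states
  ((a*a)*a)+a — 11 states
  (((a*a)*a)+a)* — 13 states

13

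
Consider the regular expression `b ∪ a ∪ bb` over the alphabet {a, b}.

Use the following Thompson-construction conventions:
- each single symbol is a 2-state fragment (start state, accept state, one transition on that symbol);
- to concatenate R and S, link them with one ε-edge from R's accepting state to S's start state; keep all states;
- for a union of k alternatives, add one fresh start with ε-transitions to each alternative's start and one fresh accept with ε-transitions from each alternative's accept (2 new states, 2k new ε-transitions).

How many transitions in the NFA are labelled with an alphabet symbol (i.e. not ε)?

Building bottom-up:
Each of the 4 symbol leaves contributes exactly 1 symbol transition.
  bb — 2 symbol transitions
  b ∪ a ∪ bb — 4 symbol transitions

4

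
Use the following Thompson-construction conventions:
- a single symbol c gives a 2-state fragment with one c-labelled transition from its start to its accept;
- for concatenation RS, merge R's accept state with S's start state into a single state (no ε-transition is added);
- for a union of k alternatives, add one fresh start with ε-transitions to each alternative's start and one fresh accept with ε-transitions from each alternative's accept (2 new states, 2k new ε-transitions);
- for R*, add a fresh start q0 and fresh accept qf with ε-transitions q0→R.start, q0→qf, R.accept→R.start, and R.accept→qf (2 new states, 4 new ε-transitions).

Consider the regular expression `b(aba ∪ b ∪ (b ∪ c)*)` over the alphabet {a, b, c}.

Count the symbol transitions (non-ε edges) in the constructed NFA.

7

Per subexpression:
Each of the 7 symbol leaves contributes exactly 1 symbol transition.
  aba : 3 symbol transitions
  b ∪ c : 2 symbol transitions
  (b ∪ c)* : 2 symbol transitions
  aba ∪ b ∪ (b ∪ c)* : 6 symbol transitions
  b(aba ∪ b ∪ (b ∪ c)*) : 7 symbol transitions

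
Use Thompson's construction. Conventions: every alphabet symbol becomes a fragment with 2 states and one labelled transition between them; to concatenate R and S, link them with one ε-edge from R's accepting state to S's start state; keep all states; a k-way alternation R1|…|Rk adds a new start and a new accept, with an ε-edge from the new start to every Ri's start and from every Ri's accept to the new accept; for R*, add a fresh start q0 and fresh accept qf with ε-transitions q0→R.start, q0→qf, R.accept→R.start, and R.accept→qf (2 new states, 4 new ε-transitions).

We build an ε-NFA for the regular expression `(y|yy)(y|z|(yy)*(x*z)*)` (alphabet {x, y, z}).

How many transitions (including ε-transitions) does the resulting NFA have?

Bottom-up over the parse tree:
Each of the 9 symbol leaves contributes 1 transition (1 symbol, 0 ε).
  yy : 3 transitions (2 symbol, 1 ε)
  y|yy : 8 transitions (3 symbol, 5 ε)
  yy : 3 transitions (2 symbol, 1 ε)
  (yy)* : 7 transitions (2 symbol, 5 ε)
  x* : 5 transitions (1 symbol, 4 ε)
  x*z : 7 transitions (2 symbol, 5 ε)
  (x*z)* : 11 transitions (2 symbol, 9 ε)
  (yy)*(x*z)* : 19 transitions (4 symbol, 15 ε)
  y|z|(yy)*(x*z)* : 27 transitions (6 symbol, 21 ε)
  (y|yy)(y|z|(yy)*(x*z)*) : 36 transitions (9 symbol, 27 ε)

36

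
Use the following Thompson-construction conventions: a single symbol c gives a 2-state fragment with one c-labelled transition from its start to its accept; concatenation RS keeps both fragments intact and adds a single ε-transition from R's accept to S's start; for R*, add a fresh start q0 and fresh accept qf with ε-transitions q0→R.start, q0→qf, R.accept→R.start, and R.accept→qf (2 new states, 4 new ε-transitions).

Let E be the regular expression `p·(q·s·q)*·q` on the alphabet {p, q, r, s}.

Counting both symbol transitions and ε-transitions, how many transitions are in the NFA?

By structural recursion:
Each of the 5 symbol leaves contributes 1 transition (1 symbol, 0 ε).
  q·s·q : 5 transitions (3 symbol, 2 ε)
  (q·s·q)* : 9 transitions (3 symbol, 6 ε)
  p·(q·s·q)*·q : 13 transitions (5 symbol, 8 ε)

13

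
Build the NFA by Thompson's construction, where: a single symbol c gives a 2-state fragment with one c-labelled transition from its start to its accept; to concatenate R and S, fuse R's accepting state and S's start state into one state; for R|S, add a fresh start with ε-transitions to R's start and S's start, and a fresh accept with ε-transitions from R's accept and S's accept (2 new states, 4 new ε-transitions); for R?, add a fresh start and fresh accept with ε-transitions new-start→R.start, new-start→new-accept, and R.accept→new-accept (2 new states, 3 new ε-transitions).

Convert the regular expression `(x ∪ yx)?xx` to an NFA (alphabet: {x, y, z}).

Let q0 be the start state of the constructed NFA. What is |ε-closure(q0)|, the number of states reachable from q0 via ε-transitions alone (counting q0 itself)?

5

Let C(F) = |ε-closure(F.start)| within fragment F, and note whether F accepts ε. Symbol fragments have C = 1 and do not accept ε. Then:
  yx : same as the first factor's closure: C = 1
  x ∪ yx : new start ε-reaches every alternative's start; none of them accept ε, so the new accept is not reached: C = 1 + 1 + 1 = 3
  (x ∪ yx)? : new start has ε-edges to the inner start and to the new accept, so C = 2 + 3 = 5
  (x ∪ yx)?xx : the left operand accepts ε, so the closure extends into the next operand (the shared merged state is already counted); C = 5 + (1−1) = 5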